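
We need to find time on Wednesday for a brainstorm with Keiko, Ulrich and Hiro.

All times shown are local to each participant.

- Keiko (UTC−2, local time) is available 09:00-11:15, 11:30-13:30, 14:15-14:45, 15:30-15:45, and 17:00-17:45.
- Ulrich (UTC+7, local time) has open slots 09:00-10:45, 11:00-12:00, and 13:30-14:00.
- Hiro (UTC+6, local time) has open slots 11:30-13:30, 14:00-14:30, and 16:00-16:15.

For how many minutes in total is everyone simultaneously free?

Keiko → UTC: 11:00–13:15, 13:30–15:30, 16:15–16:45, 17:30–17:45, 19:00–19:45.
Ulrich → UTC: 02:00–03:45, 04:00–05:00, 06:30–07:00.
Hiro → UTC: 05:30–07:30, 08:00–08:30, 10:00–10:15.
Keiko ∩ Ulrich: (none).
Keiko ∩ Ulrich ∩ Hiro: (none).
Total common minutes: 0.

0 minutes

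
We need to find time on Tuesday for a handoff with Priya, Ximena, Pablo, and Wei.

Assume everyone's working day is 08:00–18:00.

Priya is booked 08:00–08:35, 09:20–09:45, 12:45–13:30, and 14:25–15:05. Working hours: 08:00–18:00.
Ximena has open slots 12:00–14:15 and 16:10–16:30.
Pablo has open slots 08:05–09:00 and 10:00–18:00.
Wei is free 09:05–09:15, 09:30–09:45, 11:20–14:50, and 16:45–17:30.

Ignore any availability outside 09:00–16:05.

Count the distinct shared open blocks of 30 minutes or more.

2

Priya free within 08:00–18:00: 08:35–09:20, 09:45–12:45, 13:30–14:25, 15:05–18:00.
Priya ∩ Ximena: 12:00–12:45, 13:30–14:15, 16:10–16:30.
Priya ∩ Ximena ∩ Pablo: 12:00–12:45, 13:30–14:15, 16:10–16:30.
Priya ∩ Ximena ∩ Pablo ∩ Wei: 12:00–12:45, 13:30–14:15.
Restricted to 09:00–16:05: 12:00–12:45, 13:30–14:15.
Windows ≥ 30 min: 12:00–12:45, 13:30–14:15.
That's 2 windows.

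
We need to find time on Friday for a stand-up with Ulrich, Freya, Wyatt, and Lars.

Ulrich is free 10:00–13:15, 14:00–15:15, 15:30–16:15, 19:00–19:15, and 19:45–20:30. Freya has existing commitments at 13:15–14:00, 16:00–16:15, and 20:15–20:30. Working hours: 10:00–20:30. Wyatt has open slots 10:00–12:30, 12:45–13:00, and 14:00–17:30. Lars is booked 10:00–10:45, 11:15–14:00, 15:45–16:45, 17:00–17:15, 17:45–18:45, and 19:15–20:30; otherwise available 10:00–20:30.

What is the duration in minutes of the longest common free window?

75 minutes

Freya free within 10:00–20:30: 10:00–13:15, 14:00–16:00, 16:15–20:15.
Lars free within 10:00–20:30: 10:45–11:15, 14:00–15:45, 16:45–17:00, 17:15–17:45, 18:45–19:15.
Ulrich ∩ Freya: 10:00–13:15, 14:00–15:15, 15:30–16:00, 19:00–19:15, 19:45–20:15.
Ulrich ∩ Freya ∩ Wyatt: 10:00–12:30, 12:45–13:00, 14:00–15:15, 15:30–16:00.
Ulrich ∩ Freya ∩ Wyatt ∩ Lars: 10:45–11:15, 14:00–15:15, 15:30–15:45.
Common window lengths: 30, 75, 15 min; longest is 75.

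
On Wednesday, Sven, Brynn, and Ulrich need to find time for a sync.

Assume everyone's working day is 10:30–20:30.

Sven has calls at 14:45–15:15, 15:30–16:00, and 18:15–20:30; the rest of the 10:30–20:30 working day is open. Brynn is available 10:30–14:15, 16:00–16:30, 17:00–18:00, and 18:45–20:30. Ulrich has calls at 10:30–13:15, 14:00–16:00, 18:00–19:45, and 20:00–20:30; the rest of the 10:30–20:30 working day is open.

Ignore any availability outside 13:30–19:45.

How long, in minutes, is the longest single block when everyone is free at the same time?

60 minutes

Sven free within 10:30–20:30: 10:30–14:45, 15:15–15:30, 16:00–18:15.
Ulrich free within 10:30–20:30: 13:15–14:00, 16:00–18:00, 19:45–20:00.
Sven ∩ Brynn: 10:30–14:15, 16:00–16:30, 17:00–18:00.
Sven ∩ Brynn ∩ Ulrich: 13:15–14:00, 16:00–16:30, 17:00–18:00.
Restricted to 13:30–19:45: 13:30–14:00, 16:00–16:30, 17:00–18:00.
Common window lengths: 30, 30, 60 min; longest is 60.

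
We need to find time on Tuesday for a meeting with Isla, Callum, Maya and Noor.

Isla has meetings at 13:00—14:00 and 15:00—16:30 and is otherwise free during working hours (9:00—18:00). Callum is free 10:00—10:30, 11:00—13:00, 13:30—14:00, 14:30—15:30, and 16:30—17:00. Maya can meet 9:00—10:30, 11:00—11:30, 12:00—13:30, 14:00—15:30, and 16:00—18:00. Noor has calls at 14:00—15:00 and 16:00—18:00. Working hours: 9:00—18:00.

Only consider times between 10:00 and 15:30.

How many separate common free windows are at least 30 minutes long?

Isla free within 09:00–18:00: 09:00–13:00, 14:00–15:00, 16:30–18:00.
Noor free within 09:00–18:00: 09:00–14:00, 15:00–16:00.
Isla ∩ Callum: 10:00–10:30, 11:00–13:00, 14:30–15:00, 16:30–17:00.
Isla ∩ Callum ∩ Maya: 10:00–10:30, 11:00–11:30, 12:00–13:00, 14:30–15:00, 16:30–17:00.
Isla ∩ Callum ∩ Maya ∩ Noor: 10:00–10:30, 11:00–11:30, 12:00–13:00.
Restricted to 10:00–15:30: 10:00–10:30, 11:00–11:30, 12:00–13:00.
Windows ≥ 30 min: 10:00–10:30, 11:00–11:30, 12:00–13:00.
That's 3 windows.

3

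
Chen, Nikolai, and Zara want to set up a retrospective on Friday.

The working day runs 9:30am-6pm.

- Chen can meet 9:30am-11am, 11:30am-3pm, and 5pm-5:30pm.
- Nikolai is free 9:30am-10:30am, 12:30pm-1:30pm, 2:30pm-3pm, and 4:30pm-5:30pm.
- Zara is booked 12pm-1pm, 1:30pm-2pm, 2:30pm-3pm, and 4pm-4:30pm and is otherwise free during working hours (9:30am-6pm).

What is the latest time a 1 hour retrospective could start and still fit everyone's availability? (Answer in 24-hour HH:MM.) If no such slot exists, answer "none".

09:30

Zara free within 09:30–18:00: 09:30–12:00, 13:00–13:30, 14:00–14:30, 15:00–16:00, 16:30–18:00.
Chen ∩ Nikolai: 09:30–10:30, 12:30–13:30, 14:30–15:00, 17:00–17:30.
Chen ∩ Nikolai ∩ Zara: 09:30–10:30, 13:00–13:30, 17:00–17:30.
Windows ≥ 60 min: 09:30–10:30.
Latest start in the last window 09:30–10:30 is 10:30 − 60 min = 09:30.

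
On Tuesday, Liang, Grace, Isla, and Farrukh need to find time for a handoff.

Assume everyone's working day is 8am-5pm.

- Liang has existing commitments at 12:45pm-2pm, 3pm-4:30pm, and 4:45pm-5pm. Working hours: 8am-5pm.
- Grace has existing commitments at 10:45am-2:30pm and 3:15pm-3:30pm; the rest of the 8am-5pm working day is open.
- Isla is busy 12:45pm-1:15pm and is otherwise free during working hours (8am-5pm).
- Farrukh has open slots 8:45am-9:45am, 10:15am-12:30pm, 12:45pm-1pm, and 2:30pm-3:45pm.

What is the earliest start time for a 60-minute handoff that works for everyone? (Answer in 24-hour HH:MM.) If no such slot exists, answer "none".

Liang free within 08:00–17:00: 08:00–12:45, 14:00–15:00, 16:30–16:45.
Grace free within 08:00–17:00: 08:00–10:45, 14:30–15:15, 15:30–17:00.
Isla free within 08:00–17:00: 08:00–12:45, 13:15–17:00.
Liang ∩ Grace: 08:00–10:45, 14:30–15:00, 16:30–16:45.
Liang ∩ Grace ∩ Isla: 08:00–10:45, 14:30–15:00, 16:30–16:45.
Liang ∩ Grace ∩ Isla ∩ Farrukh: 08:45–09:45, 10:15–10:45, 14:30–15:00.
Windows ≥ 60 min: 08:45–09:45.
Earliest such window starts at 08:45.

08:45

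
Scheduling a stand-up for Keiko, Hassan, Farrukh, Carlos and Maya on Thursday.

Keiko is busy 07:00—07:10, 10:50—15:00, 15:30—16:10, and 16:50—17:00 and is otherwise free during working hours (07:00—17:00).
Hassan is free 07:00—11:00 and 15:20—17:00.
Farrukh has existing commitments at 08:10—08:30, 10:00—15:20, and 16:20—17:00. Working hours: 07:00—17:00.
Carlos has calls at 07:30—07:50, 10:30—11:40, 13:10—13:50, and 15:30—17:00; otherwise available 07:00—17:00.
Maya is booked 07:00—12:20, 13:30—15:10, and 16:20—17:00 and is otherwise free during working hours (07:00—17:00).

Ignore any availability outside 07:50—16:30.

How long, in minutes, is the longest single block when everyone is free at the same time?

Keiko free within 07:00–17:00: 07:10–10:50, 15:00–15:30, 16:10–16:50.
Farrukh free within 07:00–17:00: 07:00–08:10, 08:30–10:00, 15:20–16:20.
Carlos free within 07:00–17:00: 07:00–07:30, 07:50–10:30, 11:40–13:10, 13:50–15:30.
Maya free within 07:00–17:00: 12:20–13:30, 15:10–16:20.
Keiko ∩ Hassan: 07:10–10:50, 15:20–15:30, 16:10–16:50.
Keiko ∩ Hassan ∩ Farrukh: 07:10–08:10, 08:30–10:00, 15:20–15:30, 16:10–16:20.
Keiko ∩ Hassan ∩ Farrukh ∩ Carlos: 07:10–07:30, 07:50–08:10, 08:30–10:00, 15:20–15:30.
Keiko ∩ Hassan ∩ Farrukh ∩ Carlos ∩ Maya: 15:20–15:30.
Restricted to 07:50–16:30: 15:20–15:30.
Single common window of 10 minutes.

10 minutes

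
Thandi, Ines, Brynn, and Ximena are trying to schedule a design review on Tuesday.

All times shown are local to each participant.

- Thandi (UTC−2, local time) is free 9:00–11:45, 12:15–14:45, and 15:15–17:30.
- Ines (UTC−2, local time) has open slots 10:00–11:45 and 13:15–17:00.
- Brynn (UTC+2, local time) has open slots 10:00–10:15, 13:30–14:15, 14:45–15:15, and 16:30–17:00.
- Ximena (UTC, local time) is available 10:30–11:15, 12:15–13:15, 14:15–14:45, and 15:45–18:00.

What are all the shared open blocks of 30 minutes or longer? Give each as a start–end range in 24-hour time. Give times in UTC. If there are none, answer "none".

Thandi → UTC: 11:00–13:45, 14:15–16:45, 17:15–19:30.
Ines → UTC: 12:00–13:45, 15:15–19:00.
Brynn → UTC: 08:00–08:15, 11:30–12:15, 12:45–13:15, 14:30–15:00.
Ximena → UTC: 10:30–11:15, 12:15–13:15, 14:15–14:45, 15:45–18:00.
Thandi ∩ Ines: 12:00–13:45, 15:15–16:45, 17:15–19:00.
Thandi ∩ Ines ∩ Brynn: 12:00–12:15, 12:45–13:15.
Thandi ∩ Ines ∩ Brynn ∩ Ximena: 12:45–13:15.
Windows ≥ 30 min: 12:45–13:15.

12:45–13:15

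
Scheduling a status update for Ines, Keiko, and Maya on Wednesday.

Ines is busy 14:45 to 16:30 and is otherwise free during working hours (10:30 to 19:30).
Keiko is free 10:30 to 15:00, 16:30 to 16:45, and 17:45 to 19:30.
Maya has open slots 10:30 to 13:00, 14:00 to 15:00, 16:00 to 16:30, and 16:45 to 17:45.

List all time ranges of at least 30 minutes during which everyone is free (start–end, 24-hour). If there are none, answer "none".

Ines free within 10:30–19:30: 10:30–14:45, 16:30–19:30.
Ines ∩ Keiko: 10:30–14:45, 16:30–16:45, 17:45–19:30.
Ines ∩ Keiko ∩ Maya: 10:30–13:00, 14:00–14:45.
Windows ≥ 30 min: 10:30–13:00, 14:00–14:45.

10:30–13:00, 14:00–14:45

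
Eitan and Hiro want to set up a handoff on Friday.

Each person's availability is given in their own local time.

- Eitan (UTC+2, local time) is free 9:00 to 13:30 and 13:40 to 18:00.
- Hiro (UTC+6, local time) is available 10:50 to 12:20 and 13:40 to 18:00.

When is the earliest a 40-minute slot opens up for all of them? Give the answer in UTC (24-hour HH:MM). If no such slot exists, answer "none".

Eitan → UTC: 07:00–11:30, 11:40–16:00.
Hiro → UTC: 04:50–06:20, 07:40–12:00.
Eitan ∩ Hiro: 07:40–11:30, 11:40–12:00.
Windows ≥ 40 min: 07:40–11:30.
Earliest such window starts at 07:40.

07:40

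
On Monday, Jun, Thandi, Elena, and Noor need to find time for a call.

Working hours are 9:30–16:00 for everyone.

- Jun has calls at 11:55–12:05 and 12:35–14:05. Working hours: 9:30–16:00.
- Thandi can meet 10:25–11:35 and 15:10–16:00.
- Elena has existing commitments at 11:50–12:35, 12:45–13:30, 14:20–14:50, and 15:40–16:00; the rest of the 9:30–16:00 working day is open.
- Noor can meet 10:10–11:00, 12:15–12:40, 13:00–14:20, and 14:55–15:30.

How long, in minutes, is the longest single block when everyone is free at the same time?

35 minutes

Jun free within 09:30–16:00: 09:30–11:55, 12:05–12:35, 14:05–16:00.
Elena free within 09:30–16:00: 09:30–11:50, 12:35–12:45, 13:30–14:20, 14:50–15:40.
Jun ∩ Thandi: 10:25–11:35, 15:10–16:00.
Jun ∩ Thandi ∩ Elena: 10:25–11:35, 15:10–15:40.
Jun ∩ Thandi ∩ Elena ∩ Noor: 10:25–11:00, 15:10–15:30.
Common window lengths: 35, 20 min; longest is 35.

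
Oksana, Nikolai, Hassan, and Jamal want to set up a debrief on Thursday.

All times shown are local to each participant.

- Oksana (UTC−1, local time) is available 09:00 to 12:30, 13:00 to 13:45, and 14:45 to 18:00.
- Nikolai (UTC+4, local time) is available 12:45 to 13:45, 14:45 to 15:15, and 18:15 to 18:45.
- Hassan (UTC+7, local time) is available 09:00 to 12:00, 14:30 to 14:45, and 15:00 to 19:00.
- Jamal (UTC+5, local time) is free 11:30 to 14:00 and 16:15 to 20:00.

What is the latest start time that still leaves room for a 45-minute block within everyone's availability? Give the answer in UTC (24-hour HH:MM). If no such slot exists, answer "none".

none

Oksana → UTC: 10:00–13:30, 14:00–14:45, 15:45–19:00.
Nikolai → UTC: 08:45–09:45, 10:45–11:15, 14:15–14:45.
Hassan → UTC: 02:00–05:00, 07:30–07:45, 08:00–12:00.
Jamal → UTC: 06:30–09:00, 11:15–15:00.
Oksana ∩ Nikolai: 10:45–11:15, 14:15–14:45.
Oksana ∩ Nikolai ∩ Hassan: 10:45–11:15.
Oksana ∩ Nikolai ∩ Hassan ∩ Jamal: (none).
Windows ≥ 45 min: (none).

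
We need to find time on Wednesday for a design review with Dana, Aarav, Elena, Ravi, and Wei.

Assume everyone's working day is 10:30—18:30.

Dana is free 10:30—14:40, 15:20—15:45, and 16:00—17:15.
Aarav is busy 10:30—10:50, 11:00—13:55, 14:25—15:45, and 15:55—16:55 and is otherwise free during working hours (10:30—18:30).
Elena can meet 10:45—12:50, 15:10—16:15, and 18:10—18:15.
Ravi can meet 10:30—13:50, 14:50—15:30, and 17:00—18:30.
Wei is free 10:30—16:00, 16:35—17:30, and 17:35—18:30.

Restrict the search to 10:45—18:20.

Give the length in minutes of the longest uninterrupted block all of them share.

Aarav free within 10:30–18:30: 10:50–11:00, 13:55–14:25, 15:45–15:55, 16:55–18:30.
Dana ∩ Aarav: 10:50–11:00, 13:55–14:25, 16:55–17:15.
Dana ∩ Aarav ∩ Elena: 10:50–11:00.
Dana ∩ Aarav ∩ Elena ∩ Ravi: 10:50–11:00.
Dana ∩ Aarav ∩ Elena ∩ Ravi ∩ Wei: 10:50–11:00.
Restricted to 10:45–18:20: 10:50–11:00.
Single common window of 10 minutes.

10 minutes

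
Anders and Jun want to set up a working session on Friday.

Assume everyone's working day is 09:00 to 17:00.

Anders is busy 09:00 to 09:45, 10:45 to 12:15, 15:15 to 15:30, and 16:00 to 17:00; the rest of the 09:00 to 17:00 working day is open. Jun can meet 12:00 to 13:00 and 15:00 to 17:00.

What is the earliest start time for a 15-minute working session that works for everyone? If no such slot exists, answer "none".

Anders free within 09:00–17:00: 09:45–10:45, 12:15–15:15, 15:30–16:00.
Anders ∩ Jun: 12:15–13:00, 15:00–15:15, 15:30–16:00.
Windows ≥ 15 min: 12:15–13:00, 15:00–15:15, 15:30–16:00.
Earliest such window starts at 12:15.

12:15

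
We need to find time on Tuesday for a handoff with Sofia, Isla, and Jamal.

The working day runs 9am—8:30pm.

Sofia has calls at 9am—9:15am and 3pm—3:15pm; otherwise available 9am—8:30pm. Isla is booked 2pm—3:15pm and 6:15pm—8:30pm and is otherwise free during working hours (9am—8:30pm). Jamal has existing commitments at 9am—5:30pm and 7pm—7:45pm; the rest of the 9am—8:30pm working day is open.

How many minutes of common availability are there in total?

Sofia free within 09:00–20:30: 09:15–15:00, 15:15–20:30.
Isla free within 09:00–20:30: 09:00–14:00, 15:15–18:15.
Jamal free within 09:00–20:30: 17:30–19:00, 19:45–20:30.
Sofia ∩ Isla: 09:15–14:00, 15:15–18:15.
Sofia ∩ Isla ∩ Jamal: 17:30–18:15.
Total common minutes: 45.

45 minutes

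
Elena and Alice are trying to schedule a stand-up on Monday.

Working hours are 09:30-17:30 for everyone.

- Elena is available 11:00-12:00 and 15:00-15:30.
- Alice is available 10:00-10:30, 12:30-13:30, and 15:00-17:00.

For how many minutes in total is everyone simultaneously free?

30 minutes

Elena ∩ Alice: 15:00–15:30.
Total common minutes: 30.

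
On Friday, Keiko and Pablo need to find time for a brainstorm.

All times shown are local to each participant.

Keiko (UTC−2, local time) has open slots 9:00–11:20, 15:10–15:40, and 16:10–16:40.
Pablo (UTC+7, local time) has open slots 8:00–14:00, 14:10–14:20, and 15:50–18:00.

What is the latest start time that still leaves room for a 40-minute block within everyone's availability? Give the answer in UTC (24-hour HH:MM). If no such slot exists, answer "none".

none

Keiko → UTC: 11:00–13:20, 17:10–17:40, 18:10–18:40.
Pablo → UTC: 01:00–07:00, 07:10–07:20, 08:50–11:00.
Keiko ∩ Pablo: (none).
Windows ≥ 40 min: (none).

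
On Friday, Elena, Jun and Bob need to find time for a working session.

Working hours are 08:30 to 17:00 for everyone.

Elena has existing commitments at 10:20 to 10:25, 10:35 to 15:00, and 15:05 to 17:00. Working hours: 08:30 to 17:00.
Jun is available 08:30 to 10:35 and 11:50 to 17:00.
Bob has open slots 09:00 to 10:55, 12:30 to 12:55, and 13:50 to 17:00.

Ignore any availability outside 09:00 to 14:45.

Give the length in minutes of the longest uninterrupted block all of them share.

80 minutes

Elena free within 08:30–17:00: 08:30–10:20, 10:25–10:35, 15:00–15:05.
Elena ∩ Jun: 08:30–10:20, 10:25–10:35, 15:00–15:05.
Elena ∩ Jun ∩ Bob: 09:00–10:20, 10:25–10:35, 15:00–15:05.
Restricted to 09:00–14:45: 09:00–10:20, 10:25–10:35.
Common window lengths: 80, 10 min; longest is 80.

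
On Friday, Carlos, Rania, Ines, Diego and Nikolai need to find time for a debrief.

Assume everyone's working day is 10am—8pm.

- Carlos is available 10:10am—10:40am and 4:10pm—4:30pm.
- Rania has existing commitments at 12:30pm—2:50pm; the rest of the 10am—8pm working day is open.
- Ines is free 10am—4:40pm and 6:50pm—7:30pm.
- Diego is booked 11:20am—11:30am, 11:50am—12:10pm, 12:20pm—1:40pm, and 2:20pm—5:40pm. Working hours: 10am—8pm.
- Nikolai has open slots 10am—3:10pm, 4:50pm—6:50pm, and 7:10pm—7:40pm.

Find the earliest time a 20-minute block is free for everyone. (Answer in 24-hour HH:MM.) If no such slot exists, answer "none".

Rania free within 10:00–20:00: 10:00–12:30, 14:50–20:00.
Diego free within 10:00–20:00: 10:00–11:20, 11:30–11:50, 12:10–12:20, 13:40–14:20, 17:40–20:00.
Carlos ∩ Rania: 10:10–10:40, 16:10–16:30.
Carlos ∩ Rania ∩ Ines: 10:10–10:40, 16:10–16:30.
Carlos ∩ Rania ∩ Ines ∩ Diego: 10:10–10:40.
Carlos ∩ Rania ∩ Ines ∩ Diego ∩ Nikolai: 10:10–10:40.
Windows ≥ 20 min: 10:10–10:40.
Earliest such window starts at 10:10.

10:10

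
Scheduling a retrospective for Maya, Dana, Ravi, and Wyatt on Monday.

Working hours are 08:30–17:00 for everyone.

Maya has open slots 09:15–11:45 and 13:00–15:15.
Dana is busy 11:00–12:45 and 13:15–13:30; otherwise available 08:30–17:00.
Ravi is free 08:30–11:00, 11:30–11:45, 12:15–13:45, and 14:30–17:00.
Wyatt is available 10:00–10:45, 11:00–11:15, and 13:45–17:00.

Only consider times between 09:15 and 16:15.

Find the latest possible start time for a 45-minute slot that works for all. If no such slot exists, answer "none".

Dana free within 08:30–17:00: 08:30–11:00, 12:45–13:15, 13:30–17:00.
Maya ∩ Dana: 09:15–11:00, 13:00–13:15, 13:30–15:15.
Maya ∩ Dana ∩ Ravi: 09:15–11:00, 13:00–13:15, 13:30–13:45, 14:30–15:15.
Maya ∩ Dana ∩ Ravi ∩ Wyatt: 10:00–10:45, 14:30–15:15.
Restricted to 09:15–16:15: 10:00–10:45, 14:30–15:15.
Windows ≥ 45 min: 10:00–10:45, 14:30–15:15.
Latest start in the last window 14:30–15:15 is 15:15 − 45 min = 14:30.

14:30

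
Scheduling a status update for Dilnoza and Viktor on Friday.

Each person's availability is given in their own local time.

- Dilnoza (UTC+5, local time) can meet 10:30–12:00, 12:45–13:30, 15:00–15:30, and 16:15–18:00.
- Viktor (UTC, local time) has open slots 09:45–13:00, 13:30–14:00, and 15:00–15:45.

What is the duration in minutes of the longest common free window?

Dilnoza → UTC: 05:30–07:00, 07:45–08:30, 10:00–10:30, 11:15–13:00.
Viktor → UTC: 09:45–13:00, 13:30–14:00, 15:00–15:45.
Dilnoza ∩ Viktor: 10:00–10:30, 11:15–13:00.
Common window lengths: 30, 105 min; longest is 105.

105 minutes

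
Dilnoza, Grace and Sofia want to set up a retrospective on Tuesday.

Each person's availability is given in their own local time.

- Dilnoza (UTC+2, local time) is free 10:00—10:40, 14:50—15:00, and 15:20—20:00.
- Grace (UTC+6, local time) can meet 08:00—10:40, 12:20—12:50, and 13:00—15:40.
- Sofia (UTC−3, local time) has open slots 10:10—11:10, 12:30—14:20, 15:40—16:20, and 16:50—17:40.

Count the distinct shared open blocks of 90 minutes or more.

Dilnoza → UTC: 08:00–08:40, 12:50–13:00, 13:20–18:00.
Grace → UTC: 02:00–04:40, 06:20–06:50, 07:00–09:40.
Sofia → UTC: 13:10–14:10, 15:30–17:20, 18:40–19:20, 19:50–20:40.
Dilnoza ∩ Grace: 08:00–08:40.
Dilnoza ∩ Grace ∩ Sofia: (none).
Windows ≥ 90 min: (none).
That's 0 windows.

0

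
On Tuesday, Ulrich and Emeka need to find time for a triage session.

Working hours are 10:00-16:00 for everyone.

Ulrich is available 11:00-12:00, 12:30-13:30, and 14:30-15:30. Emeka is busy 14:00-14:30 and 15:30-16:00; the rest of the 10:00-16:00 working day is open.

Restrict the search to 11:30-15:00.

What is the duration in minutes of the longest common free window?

Emeka free within 10:00–16:00: 10:00–14:00, 14:30–15:30.
Ulrich ∩ Emeka: 11:00–12:00, 12:30–13:30, 14:30–15:30.
Restricted to 11:30–15:00: 11:30–12:00, 12:30–13:30, 14:30–15:00.
Common window lengths: 30, 60, 30 min; longest is 60.

60 minutes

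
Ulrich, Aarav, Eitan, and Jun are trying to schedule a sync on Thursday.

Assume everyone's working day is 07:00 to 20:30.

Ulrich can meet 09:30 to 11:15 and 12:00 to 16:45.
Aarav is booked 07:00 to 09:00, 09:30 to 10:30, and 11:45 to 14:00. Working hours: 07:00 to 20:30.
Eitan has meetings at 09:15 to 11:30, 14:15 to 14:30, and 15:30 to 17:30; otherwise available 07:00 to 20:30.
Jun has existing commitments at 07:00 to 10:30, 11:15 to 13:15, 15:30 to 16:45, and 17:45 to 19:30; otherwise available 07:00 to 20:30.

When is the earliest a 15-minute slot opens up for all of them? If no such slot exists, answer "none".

14:00

Aarav free within 07:00–20:30: 09:00–09:30, 10:30–11:45, 14:00–20:30.
Eitan free within 07:00–20:30: 07:00–09:15, 11:30–14:15, 14:30–15:30, 17:30–20:30.
Jun free within 07:00–20:30: 10:30–11:15, 13:15–15:30, 16:45–17:45, 19:30–20:30.
Ulrich ∩ Aarav: 10:30–11:15, 14:00–16:45.
Ulrich ∩ Aarav ∩ Eitan: 14:00–14:15, 14:30–15:30.
Ulrich ∩ Aarav ∩ Eitan ∩ Jun: 14:00–14:15, 14:30–15:30.
Windows ≥ 15 min: 14:00–14:15, 14:30–15:30.
Earliest such window starts at 14:00.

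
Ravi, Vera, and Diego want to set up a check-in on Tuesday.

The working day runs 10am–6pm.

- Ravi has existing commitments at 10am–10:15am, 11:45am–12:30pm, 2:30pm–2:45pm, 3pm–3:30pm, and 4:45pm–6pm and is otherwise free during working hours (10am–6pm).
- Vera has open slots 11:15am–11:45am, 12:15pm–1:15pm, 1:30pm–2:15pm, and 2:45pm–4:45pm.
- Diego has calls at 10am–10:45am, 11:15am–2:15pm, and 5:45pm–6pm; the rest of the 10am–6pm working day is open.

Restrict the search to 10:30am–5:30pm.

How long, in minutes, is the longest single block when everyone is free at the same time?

75 minutes

Ravi free within 10:00–18:00: 10:15–11:45, 12:30–14:30, 14:45–15:00, 15:30–16:45.
Diego free within 10:00–18:00: 10:45–11:15, 14:15–17:45.
Ravi ∩ Vera: 11:15–11:45, 12:30–13:15, 13:30–14:15, 14:45–15:00, 15:30–16:45.
Ravi ∩ Vera ∩ Diego: 14:45–15:00, 15:30–16:45.
Restricted to 10:30–17:30: 14:45–15:00, 15:30–16:45.
Common window lengths: 15, 75 min; longest is 75.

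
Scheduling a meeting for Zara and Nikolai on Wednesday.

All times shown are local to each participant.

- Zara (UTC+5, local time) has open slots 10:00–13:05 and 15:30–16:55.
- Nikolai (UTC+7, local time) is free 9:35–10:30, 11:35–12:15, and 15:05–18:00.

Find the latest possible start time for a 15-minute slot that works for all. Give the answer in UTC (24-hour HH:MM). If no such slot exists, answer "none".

10:45

Zara → UTC: 05:00–08:05, 10:30–11:55.
Nikolai → UTC: 02:35–03:30, 04:35–05:15, 08:05–11:00.
Zara ∩ Nikolai: 05:00–05:15, 10:30–11:00.
Windows ≥ 15 min: 05:00–05:15, 10:30–11:00.
Latest start in the last window 10:30–11:00 is 11:00 − 15 min = 10:45.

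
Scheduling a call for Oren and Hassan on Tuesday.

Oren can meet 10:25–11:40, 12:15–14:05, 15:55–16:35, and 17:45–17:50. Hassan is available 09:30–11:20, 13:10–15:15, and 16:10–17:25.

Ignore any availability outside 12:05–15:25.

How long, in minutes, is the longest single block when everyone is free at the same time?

Oren ∩ Hassan: 10:25–11:20, 13:10–14:05, 16:10–16:35.
Restricted to 12:05–15:25: 13:10–14:05.
Single common window of 55 minutes.

55 minutes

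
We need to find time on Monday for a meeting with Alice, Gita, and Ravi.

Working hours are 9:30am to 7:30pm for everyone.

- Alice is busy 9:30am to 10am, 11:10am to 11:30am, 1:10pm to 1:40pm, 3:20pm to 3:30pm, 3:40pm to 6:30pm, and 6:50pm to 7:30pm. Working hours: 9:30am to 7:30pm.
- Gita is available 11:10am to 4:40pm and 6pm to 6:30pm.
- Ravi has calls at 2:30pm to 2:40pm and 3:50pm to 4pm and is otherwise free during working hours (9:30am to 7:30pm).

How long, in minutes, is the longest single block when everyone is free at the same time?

100 minutes

Alice free within 09:30–19:30: 10:00–11:10, 11:30–13:10, 13:40–15:20, 15:30–15:40, 18:30–18:50.
Ravi free within 09:30–19:30: 09:30–14:30, 14:40–15:50, 16:00–19:30.
Alice ∩ Gita: 11:30–13:10, 13:40–15:20, 15:30–15:40.
Alice ∩ Gita ∩ Ravi: 11:30–13:10, 13:40–14:30, 14:40–15:20, 15:30–15:40.
Common window lengths: 100, 50, 40, 10 min; longest is 100.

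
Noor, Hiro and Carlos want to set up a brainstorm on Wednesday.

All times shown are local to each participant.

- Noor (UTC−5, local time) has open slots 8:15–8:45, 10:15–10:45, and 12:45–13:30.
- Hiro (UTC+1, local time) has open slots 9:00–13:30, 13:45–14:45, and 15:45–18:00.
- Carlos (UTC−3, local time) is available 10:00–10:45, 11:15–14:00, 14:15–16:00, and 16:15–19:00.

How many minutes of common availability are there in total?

60 minutes

Noor → UTC: 13:15–13:45, 15:15–15:45, 17:45–18:30.
Hiro → UTC: 08:00–12:30, 12:45–13:45, 14:45–17:00.
Carlos → UTC: 13:00–13:45, 14:15–17:00, 17:15–19:00, 19:15–22:00.
Noor ∩ Hiro: 13:15–13:45, 15:15–15:45.
Noor ∩ Hiro ∩ Carlos: 13:15–13:45, 15:15–15:45.
Total common minutes: 30 + 30 = 60.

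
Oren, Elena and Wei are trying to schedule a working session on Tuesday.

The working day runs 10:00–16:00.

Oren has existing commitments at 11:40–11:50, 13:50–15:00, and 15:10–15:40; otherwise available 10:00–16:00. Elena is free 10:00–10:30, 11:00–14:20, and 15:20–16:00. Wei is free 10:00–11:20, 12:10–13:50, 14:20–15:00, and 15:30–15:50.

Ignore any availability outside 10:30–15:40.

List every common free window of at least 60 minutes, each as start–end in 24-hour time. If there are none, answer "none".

12:10–13:50

Oren free within 10:00–16:00: 10:00–11:40, 11:50–13:50, 15:00–15:10, 15:40–16:00.
Oren ∩ Elena: 10:00–10:30, 11:00–11:40, 11:50–13:50, 15:40–16:00.
Oren ∩ Elena ∩ Wei: 10:00–10:30, 11:00–11:20, 12:10–13:50, 15:40–15:50.
Restricted to 10:30–15:40: 11:00–11:20, 12:10–13:50.
Windows ≥ 60 min: 12:10–13:50.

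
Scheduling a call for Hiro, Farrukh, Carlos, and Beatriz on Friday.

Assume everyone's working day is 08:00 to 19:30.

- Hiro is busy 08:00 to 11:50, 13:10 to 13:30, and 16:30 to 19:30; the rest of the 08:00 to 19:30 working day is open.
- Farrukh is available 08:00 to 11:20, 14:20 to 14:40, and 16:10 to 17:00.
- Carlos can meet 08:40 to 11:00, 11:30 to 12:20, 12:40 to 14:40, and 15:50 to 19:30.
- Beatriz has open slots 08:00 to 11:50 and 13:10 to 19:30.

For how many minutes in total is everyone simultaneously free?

Hiro free within 08:00–19:30: 11:50–13:10, 13:30–16:30.
Hiro ∩ Farrukh: 14:20–14:40, 16:10–16:30.
Hiro ∩ Farrukh ∩ Carlos: 14:20–14:40, 16:10–16:30.
Hiro ∩ Farrukh ∩ Carlos ∩ Beatriz: 14:20–14:40, 16:10–16:30.
Total common minutes: 20 + 20 = 40.

40 minutes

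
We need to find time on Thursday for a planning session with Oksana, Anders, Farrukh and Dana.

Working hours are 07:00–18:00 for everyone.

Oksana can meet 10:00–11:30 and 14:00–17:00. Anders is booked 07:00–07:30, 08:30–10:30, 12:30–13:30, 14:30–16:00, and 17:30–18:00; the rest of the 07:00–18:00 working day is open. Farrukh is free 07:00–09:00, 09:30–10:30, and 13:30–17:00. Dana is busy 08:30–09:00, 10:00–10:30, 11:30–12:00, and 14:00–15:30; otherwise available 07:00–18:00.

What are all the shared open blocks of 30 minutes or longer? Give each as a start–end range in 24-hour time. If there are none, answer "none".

16:00–17:00

Anders free within 07:00–18:00: 07:30–08:30, 10:30–12:30, 13:30–14:30, 16:00–17:30.
Dana free within 07:00–18:00: 07:00–08:30, 09:00–10:00, 10:30–11:30, 12:00–14:00, 15:30–18:00.
Oksana ∩ Anders: 10:30–11:30, 14:00–14:30, 16:00–17:00.
Oksana ∩ Anders ∩ Farrukh: 14:00–14:30, 16:00–17:00.
Oksana ∩ Anders ∩ Farrukh ∩ Dana: 16:00–17:00.
Windows ≥ 30 min: 16:00–17:00.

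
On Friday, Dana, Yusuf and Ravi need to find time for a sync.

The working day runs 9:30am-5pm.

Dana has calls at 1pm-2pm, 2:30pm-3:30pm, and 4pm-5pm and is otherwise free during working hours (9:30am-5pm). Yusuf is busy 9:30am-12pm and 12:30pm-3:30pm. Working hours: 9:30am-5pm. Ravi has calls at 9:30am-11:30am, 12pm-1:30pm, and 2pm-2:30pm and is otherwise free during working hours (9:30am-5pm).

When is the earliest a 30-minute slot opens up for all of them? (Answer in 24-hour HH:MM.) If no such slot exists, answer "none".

15:30

Dana free within 09:30–17:00: 09:30–13:00, 14:00–14:30, 15:30–16:00.
Yusuf free within 09:30–17:00: 12:00–12:30, 15:30–17:00.
Ravi free within 09:30–17:00: 11:30–12:00, 13:30–14:00, 14:30–17:00.
Dana ∩ Yusuf: 12:00–12:30, 15:30–16:00.
Dana ∩ Yusuf ∩ Ravi: 15:30–16:00.
Windows ≥ 30 min: 15:30–16:00.
Earliest such window starts at 15:30.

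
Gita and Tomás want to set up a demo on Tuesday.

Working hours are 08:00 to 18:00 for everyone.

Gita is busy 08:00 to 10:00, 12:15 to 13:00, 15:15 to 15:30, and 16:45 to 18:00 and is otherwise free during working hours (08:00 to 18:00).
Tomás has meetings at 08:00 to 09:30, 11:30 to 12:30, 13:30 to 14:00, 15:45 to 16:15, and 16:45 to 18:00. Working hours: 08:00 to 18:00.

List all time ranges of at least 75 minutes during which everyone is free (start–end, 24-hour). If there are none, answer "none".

Gita free within 08:00–18:00: 10:00–12:15, 13:00–15:15, 15:30–16:45.
Tomás free within 08:00–18:00: 09:30–11:30, 12:30–13:30, 14:00–15:45, 16:15–16:45.
Gita ∩ Tomás: 10:00–11:30, 13:00–13:30, 14:00–15:15, 15:30–15:45, 16:15–16:45.
Windows ≥ 75 min: 10:00–11:30, 14:00–15:15.

10:00–11:30, 14:00–15:15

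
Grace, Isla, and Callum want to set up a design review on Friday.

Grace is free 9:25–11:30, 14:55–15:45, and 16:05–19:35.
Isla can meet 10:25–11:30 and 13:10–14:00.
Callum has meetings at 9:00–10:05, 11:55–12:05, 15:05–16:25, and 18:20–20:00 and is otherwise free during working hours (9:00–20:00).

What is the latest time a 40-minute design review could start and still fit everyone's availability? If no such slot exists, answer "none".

10:50

Callum free within 09:00–20:00: 10:05–11:55, 12:05–15:05, 16:25–18:20.
Grace ∩ Isla: 10:25–11:30.
Grace ∩ Isla ∩ Callum: 10:25–11:30.
Windows ≥ 40 min: 10:25–11:30.
Latest start in the last window 10:25–11:30 is 11:30 − 40 min = 10:50.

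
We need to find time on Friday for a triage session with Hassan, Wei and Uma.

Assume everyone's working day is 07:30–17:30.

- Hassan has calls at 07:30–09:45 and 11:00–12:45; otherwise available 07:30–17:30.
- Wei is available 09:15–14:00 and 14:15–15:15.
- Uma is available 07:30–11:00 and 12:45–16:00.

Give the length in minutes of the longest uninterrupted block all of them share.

75 minutes

Hassan free within 07:30–17:30: 09:45–11:00, 12:45–17:30.
Hassan ∩ Wei: 09:45–11:00, 12:45–14:00, 14:15–15:15.
Hassan ∩ Wei ∩ Uma: 09:45–11:00, 12:45–14:00, 14:15–15:15.
Common window lengths: 75, 75, 60 min; longest is 75.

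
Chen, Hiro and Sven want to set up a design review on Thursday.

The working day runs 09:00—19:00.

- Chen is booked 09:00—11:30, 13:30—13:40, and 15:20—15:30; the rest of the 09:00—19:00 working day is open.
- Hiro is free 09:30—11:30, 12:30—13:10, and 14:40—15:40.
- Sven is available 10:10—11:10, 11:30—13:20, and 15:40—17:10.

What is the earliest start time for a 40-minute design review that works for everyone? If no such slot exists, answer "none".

Chen free within 09:00–19:00: 11:30–13:30, 13:40–15:20, 15:30–19:00.
Chen ∩ Hiro: 12:30–13:10, 14:40–15:20, 15:30–15:40.
Chen ∩ Hiro ∩ Sven: 12:30–13:10.
Windows ≥ 40 min: 12:30–13:10.
Earliest such window starts at 12:30.

12:30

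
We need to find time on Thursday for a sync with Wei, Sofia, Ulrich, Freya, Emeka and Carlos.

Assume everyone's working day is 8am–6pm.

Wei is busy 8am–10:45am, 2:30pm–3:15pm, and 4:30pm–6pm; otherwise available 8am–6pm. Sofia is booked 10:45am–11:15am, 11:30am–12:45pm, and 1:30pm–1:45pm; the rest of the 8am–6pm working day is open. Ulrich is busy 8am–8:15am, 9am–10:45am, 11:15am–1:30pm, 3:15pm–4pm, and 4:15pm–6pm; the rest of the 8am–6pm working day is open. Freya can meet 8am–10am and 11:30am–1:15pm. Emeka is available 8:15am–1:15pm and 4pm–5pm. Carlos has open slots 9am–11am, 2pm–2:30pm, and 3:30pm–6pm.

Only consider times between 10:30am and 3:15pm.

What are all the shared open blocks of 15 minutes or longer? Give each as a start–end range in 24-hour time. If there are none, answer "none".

none

Wei free within 08:00–18:00: 10:45–14:30, 15:15–16:30.
Sofia free within 08:00–18:00: 08:00–10:45, 11:15–11:30, 12:45–13:30, 13:45–18:00.
Ulrich free within 08:00–18:00: 08:15–09:00, 10:45–11:15, 13:30–15:15, 16:00–16:15.
Wei ∩ Sofia: 11:15–11:30, 12:45–13:30, 13:45–14:30, 15:15–16:30.
Wei ∩ Sofia ∩ Ulrich: 13:45–14:30, 16:00–16:15.
Wei ∩ Sofia ∩ Ulrich ∩ Freya: (none).
Wei ∩ Sofia ∩ Ulrich ∩ Freya ∩ Emeka: (none).
Wei ∩ Sofia ∩ Ulrich ∩ Freya ∩ Emeka ∩ Carlos: (none).
Restricted to 10:30–15:15: (none).
Windows ≥ 15 min: (none).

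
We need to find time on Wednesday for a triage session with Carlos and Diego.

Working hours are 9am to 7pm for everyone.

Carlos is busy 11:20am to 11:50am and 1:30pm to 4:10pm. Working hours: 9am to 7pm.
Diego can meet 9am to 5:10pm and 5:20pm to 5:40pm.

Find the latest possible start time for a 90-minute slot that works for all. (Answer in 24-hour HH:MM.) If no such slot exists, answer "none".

12:00

Carlos free within 09:00–19:00: 09:00–11:20, 11:50–13:30, 16:10–19:00.
Carlos ∩ Diego: 09:00–11:20, 11:50–13:30, 16:10–17:10, 17:20–17:40.
Windows ≥ 90 min: 09:00–11:20, 11:50–13:30.
Latest start in the last window 11:50–13:30 is 13:30 − 90 min = 12:00.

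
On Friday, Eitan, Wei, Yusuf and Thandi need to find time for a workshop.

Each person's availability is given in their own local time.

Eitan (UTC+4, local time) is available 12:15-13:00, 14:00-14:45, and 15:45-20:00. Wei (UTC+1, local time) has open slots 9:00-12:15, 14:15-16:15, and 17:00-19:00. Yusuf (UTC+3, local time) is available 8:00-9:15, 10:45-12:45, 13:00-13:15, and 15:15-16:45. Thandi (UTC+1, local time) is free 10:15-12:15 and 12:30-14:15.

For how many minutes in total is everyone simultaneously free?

Eitan → UTC: 08:15–09:00, 10:00–10:45, 11:45–16:00.
Wei → UTC: 08:00–11:15, 13:15–15:15, 16:00–18:00.
Yusuf → UTC: 05:00–06:15, 07:45–09:45, 10:00–10:15, 12:15–13:45.
Thandi → UTC: 09:15–11:15, 11:30–13:15.
Eitan ∩ Wei: 08:15–09:00, 10:00–10:45, 13:15–15:15.
Eitan ∩ Wei ∩ Yusuf: 08:15–09:00, 10:00–10:15, 13:15–13:45.
Eitan ∩ Wei ∩ Yusuf ∩ Thandi: 10:00–10:15.
Total common minutes: 15.

15 minutes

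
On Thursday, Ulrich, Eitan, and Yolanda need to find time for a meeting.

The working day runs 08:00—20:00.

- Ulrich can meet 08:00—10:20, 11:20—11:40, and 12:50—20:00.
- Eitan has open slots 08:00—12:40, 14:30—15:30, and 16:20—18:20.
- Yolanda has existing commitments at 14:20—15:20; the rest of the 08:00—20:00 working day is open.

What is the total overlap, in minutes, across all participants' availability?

290 minutes

Yolanda free within 08:00–20:00: 08:00–14:20, 15:20–20:00.
Ulrich ∩ Eitan: 08:00–10:20, 11:20–11:40, 14:30–15:30, 16:20–18:20.
Ulrich ∩ Eitan ∩ Yolanda: 08:00–10:20, 11:20–11:40, 15:20–15:30, 16:20–18:20.
Total common minutes: 140 + 20 + 10 + 120 = 290.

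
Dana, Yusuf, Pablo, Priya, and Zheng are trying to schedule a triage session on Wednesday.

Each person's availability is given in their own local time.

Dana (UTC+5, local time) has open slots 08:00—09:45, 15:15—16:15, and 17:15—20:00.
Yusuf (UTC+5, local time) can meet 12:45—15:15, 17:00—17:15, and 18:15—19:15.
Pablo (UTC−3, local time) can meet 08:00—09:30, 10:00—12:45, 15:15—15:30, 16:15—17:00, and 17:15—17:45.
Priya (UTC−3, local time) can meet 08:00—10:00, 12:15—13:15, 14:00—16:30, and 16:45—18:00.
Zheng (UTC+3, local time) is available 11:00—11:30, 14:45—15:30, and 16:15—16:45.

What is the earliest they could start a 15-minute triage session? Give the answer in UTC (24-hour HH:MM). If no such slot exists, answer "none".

Dana → UTC: 03:00–04:45, 10:15–11:15, 12:15–15:00.
Yusuf → UTC: 07:45–10:15, 12:00–12:15, 13:15–14:15.
Pablo → UTC: 11:00–12:30, 13:00–15:45, 18:15–18:30, 19:15–20:00, 20:15–20:45.
Priya → UTC: 11:00–13:00, 15:15–16:15, 17:00–19:30, 19:45–21:00.
Zheng → UTC: 08:00–08:30, 11:45–12:30, 13:15–13:45.
Dana ∩ Yusuf: 13:15–14:15.
Dana ∩ Yusuf ∩ Pablo: 13:15–14:15.
Dana ∩ Yusuf ∩ Pablo ∩ Priya: (none).
Dana ∩ Yusuf ∩ Pablo ∩ Priya ∩ Zheng: (none).
Windows ≥ 15 min: (none).

none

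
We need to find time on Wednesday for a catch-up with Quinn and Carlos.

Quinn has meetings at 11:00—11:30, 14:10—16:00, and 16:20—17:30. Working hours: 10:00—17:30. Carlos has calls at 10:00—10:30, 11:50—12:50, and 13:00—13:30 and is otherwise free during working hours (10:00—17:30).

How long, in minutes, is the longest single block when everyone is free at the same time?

40 minutes

Quinn free within 10:00–17:30: 10:00–11:00, 11:30–14:10, 16:00–16:20.
Carlos free within 10:00–17:30: 10:30–11:50, 12:50–13:00, 13:30–17:30.
Quinn ∩ Carlos: 10:30–11:00, 11:30–11:50, 12:50–13:00, 13:30–14:10, 16:00–16:20.
Common window lengths: 30, 20, 10, 40, 20 min; longest is 40.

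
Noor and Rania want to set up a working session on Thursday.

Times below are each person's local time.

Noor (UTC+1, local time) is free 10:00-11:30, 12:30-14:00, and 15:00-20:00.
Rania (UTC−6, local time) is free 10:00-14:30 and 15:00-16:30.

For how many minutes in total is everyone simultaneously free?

Noor → UTC: 09:00–10:30, 11:30–13:00, 14:00–19:00.
Rania → UTC: 16:00–20:30, 21:00–22:30.
Noor ∩ Rania: 16:00–19:00.
Total common minutes: 180.

180 minutes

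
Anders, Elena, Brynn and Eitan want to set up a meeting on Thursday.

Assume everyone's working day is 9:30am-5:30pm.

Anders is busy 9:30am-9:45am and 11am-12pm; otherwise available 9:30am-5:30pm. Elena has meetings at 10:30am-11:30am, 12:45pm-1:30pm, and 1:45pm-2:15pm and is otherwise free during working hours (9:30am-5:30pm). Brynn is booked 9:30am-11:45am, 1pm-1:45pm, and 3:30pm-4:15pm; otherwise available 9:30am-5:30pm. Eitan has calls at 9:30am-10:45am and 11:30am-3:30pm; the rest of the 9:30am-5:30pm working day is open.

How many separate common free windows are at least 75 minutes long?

1

Anders free within 09:30–17:30: 09:45–11:00, 12:00–17:30.
Elena free within 09:30–17:30: 09:30–10:30, 11:30–12:45, 13:30–13:45, 14:15–17:30.
Brynn free within 09:30–17:30: 11:45–13:00, 13:45–15:30, 16:15–17:30.
Eitan free within 09:30–17:30: 10:45–11:30, 15:30–17:30.
Anders ∩ Elena: 09:45–10:30, 12:00–12:45, 13:30–13:45, 14:15–17:30.
Anders ∩ Elena ∩ Brynn: 12:00–12:45, 14:15–15:30, 16:15–17:30.
Anders ∩ Elena ∩ Brynn ∩ Eitan: 16:15–17:30.
Windows ≥ 75 min: 16:15–17:30.
That's 1 window.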